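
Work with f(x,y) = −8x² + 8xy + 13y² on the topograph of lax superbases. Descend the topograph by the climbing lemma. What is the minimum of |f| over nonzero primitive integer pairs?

river: ρ → (13,18,-3)
river: ρ → (-3,18,13)
river: ρ → (13,8,-8)
river: ρ → (-8,8,13)
closes: descent 0, river 4
min |a| on river = 3

3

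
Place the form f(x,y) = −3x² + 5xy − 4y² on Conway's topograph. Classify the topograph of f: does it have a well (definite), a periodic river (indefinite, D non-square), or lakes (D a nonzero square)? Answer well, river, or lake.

D = b²−4ac = 5² − 4·(-3)·(-4) = -23
D < 0 ⇒ definite ⇒ every region one sign ⇒ single well

well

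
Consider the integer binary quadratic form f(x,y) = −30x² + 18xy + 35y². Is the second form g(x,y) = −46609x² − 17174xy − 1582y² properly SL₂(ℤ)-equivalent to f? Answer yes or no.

D₁ = 4524, D₂ = 4524
river cycle of f (length 16): (35, 52, -13), (-13, 52, 35), (35, 18, -30), (-30, 42, 23), (23, 50, -22), (-22, 38, 35), (35, 32, -25), (-25, 18, 42), (42, 66, -1), (-1, 66, 42), … (6 more)
river cycle of g (length 16): (-30, 18, 35), (35, 52, -13), (-13, 52, 35), (35, 18, -30), (-30, 42, 23), (23, 50, -22), (-22, 38, 35), (35, 32, -25), (-25, 18, 42), (42, 66, -1), … (6 more)
cycles coincide ⇒ equivalent

yes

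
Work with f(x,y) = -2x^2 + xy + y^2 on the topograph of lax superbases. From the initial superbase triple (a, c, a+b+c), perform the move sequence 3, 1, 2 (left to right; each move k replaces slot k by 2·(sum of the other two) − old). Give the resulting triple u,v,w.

start (-2,1,0) = (f(1,0),f(0,1),f(1,1))
replace slot 3: 2·((-2)+1) − 0 = -2 → (-2,1,-2)
replace slot 1: 2·(1+(-2)) − (-2) = 0 → (0,1,-2)
replace slot 2: 2·(0+(-2)) − 1 = -5 → (0,-5,-2)

0,-5,-2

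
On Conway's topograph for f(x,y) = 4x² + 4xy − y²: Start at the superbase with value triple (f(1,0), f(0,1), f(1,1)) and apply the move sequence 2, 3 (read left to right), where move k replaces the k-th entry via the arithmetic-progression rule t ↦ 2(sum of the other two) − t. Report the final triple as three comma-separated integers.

start (4,-1,7) = (f(1,0),f(0,1),f(1,1))
replace slot 2: 2·(4+7) − (-1) = 23 → (4,23,7)
replace slot 3: 2·(4+23) − 7 = 47 → (4,23,47)

4,23,47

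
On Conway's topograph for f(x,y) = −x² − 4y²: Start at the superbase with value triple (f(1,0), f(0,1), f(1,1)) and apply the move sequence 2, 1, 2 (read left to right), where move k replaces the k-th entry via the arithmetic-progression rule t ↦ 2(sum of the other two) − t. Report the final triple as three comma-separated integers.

start (-1,-4,-5) = (f(1,0),f(0,1),f(1,1))
replace slot 2: 2·((-1)+(-5)) − (-4) = -8 → (-1,-8,-5)
replace slot 1: 2·((-8)+(-5)) − (-1) = -25 → (-25,-8,-5)
replace slot 2: 2·((-25)+(-5)) − (-8) = -52 → (-25,-52,-5)

-25,-52,-5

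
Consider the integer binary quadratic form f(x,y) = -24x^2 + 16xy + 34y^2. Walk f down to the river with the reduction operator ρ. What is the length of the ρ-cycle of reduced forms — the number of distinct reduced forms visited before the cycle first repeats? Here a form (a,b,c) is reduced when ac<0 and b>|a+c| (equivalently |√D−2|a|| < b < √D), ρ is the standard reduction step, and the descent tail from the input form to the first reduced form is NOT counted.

D = 3520, ⌊√D⌋ = 59
river: ρ → (34,52,-6)
river: ρ → (-6,56,16)
river: ρ → (16,40,-30)
river: ρ → (-30,20,26)
river: ρ → (26,32,-24)
river: ρ → (-24,16,34)
ρ-cycle length = 6 (tail of 0 descent steps not counted)

6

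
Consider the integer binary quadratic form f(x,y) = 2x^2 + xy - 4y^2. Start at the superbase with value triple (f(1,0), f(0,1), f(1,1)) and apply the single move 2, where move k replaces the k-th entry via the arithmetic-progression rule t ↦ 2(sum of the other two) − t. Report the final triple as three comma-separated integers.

start (2,-4,-1) = (f(1,0),f(0,1),f(1,1))
replace slot 2: 2·(2+(-1)) − (-4) = 6 → (2,6,-1)

2,6,-1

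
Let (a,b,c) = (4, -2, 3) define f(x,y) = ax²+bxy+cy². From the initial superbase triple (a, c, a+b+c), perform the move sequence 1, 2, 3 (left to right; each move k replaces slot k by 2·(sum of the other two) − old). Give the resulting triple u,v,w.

start (4,3,5) = (f(1,0),f(0,1),f(1,1))
replace slot 1: 2·(3+5) − 4 = 12 → (12,3,5)
replace slot 2: 2·(12+5) − 3 = 31 → (12,31,5)
replace slot 3: 2·(12+31) − 5 = 81 → (12,31,81)

12,31,81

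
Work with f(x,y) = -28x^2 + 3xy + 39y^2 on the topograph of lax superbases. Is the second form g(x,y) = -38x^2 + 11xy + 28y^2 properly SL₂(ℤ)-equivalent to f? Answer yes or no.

D₁ = 4377, D₂ = 4377
river cycle of f (length 62): (-28, 59, 8), (8, 53, -49), (-49, 45, 12), (12, 51, -37), (-37, 23, 26), (26, 29, -34), (-34, 39, 21), (21, 45, -28), (-28, 11, 38), (38, 65, -1), … (52 more)
river cycle of g (length 62): (28, 45, -21), (-21, 39, 34), (34, 29, -26), (-26, 23, 37), (37, 51, -12), (-12, 45, 49), (49, 53, -8), (-8, 59, 28), (28, 53, -14), (-14, 59, 16), … (52 more)
cycles differ ⇒ inequivalent

no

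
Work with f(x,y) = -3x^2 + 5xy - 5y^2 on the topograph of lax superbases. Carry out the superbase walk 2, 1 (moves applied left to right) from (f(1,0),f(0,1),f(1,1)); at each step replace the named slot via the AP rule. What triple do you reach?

start (-3,-5,-3) = (f(1,0),f(0,1),f(1,1))
replace slot 2: 2·((-3)+(-3)) − (-5) = -7 → (-3,-7,-3)
replace slot 1: 2·((-7)+(-3)) − (-3) = -17 → (-17,-7,-3)

-17,-7,-3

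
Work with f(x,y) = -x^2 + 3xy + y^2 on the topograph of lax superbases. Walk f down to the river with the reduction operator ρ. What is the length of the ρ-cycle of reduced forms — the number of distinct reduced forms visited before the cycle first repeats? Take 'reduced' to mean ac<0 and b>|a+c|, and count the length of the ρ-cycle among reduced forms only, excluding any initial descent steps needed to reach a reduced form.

D = 13, ⌊√D⌋ = 3
river: ρ → (1,3,-1)
river: ρ → (-1,3,1)
ρ-cycle length = 2 (tail of 0 descent steps not counted)

2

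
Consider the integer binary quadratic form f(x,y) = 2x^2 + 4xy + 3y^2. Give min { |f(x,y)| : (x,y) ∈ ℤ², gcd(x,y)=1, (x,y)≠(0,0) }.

translate: b→0 (≡4 mod 4), so (2,4,3)→(2,0,1)
flip: (2,0,1)→(1,0,2)
reduced (well bottom): (1,0,2) with a≤c, −a<b≤a
well minimum = a = 1

1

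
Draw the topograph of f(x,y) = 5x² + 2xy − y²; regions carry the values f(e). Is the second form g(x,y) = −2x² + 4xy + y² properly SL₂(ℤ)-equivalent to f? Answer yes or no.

D₁ = 24, D₂ = 24
river cycle of f (length 2): (-1, 4, 2), (2, 4, -1)
river cycle of g (length 2): (1, 4, -2), (-2, 4, 1)
cycles differ ⇒ inequivalent

no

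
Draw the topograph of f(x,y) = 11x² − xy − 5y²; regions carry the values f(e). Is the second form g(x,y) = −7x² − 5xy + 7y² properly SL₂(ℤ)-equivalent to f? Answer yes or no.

D₁ = 221, D₂ = 221
river cycle of f (length 4): (-5, 11, 5), (5, 9, -7), (-7, 5, 7), (7, 9, -5)
river cycle of g (length 4): (7, 5, -7), (-7, 9, 5), (5, 11, -5), (-5, 9, 7)
cycles differ ⇒ inequivalent

no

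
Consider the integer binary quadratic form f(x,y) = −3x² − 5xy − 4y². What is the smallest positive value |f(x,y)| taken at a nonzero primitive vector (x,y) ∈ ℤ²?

translate: b→-1 (≡5 mod 6), so (3,5,4)→(3,-1,2)
flip: (3,-1,2)→(2,1,3)
reduced (well bottom): (2,1,3) with a≤c, −a<b≤a
well minimum |f| = |-2| = 2 (negative-definite)

2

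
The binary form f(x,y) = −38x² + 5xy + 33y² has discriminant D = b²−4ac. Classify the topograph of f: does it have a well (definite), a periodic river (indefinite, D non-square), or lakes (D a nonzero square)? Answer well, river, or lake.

D = b²−4ac = 5² − 4·(-38)·33 = 5041
D = 71² is a perfect square ⇒ form factors over ℤ ⇒ lakes

lake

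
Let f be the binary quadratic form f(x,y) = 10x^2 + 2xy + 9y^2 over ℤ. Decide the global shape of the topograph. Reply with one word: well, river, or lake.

D = b²−4ac = 2² − 4·10·9 = -356
D < 0 ⇒ definite ⇒ every region one sign ⇒ single well

well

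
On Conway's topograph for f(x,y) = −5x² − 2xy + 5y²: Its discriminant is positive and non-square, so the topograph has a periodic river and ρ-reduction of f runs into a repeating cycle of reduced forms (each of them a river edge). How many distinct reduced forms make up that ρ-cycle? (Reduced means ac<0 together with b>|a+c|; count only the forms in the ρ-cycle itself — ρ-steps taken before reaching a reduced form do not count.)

D = 104, ⌊√D⌋ = 10
descent: ρ → (5,2,-5)  [lands on river]
river: ρ → (-5,8,2)
river: ρ → (2,8,-5)
river: ρ → (-5,2,5)
river: ρ → (5,8,-2)
river: ρ → (-2,8,5)
ρ-cycle length = 6 (tail of 1 descent step not counted)

6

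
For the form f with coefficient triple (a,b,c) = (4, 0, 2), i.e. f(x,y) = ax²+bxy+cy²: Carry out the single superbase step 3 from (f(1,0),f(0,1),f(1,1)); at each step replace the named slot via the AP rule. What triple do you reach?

start (4,2,6) = (f(1,0),f(0,1),f(1,1))
replace slot 3: 2·(4+2) − 6 = 6 → (4,2,6)

4,2,6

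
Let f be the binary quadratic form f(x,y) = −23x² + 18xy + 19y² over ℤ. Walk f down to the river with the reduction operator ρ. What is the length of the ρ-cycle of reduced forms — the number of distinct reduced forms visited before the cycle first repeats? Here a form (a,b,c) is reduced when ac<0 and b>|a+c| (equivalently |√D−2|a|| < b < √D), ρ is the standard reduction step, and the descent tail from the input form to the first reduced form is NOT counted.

D = 2072, ⌊√D⌋ = 45
river: ρ → (19,20,-22)
river: ρ → (-22,24,17)
river: ρ → (17,44,-2)
river: ρ → (-2,44,17)
river: ρ → (17,24,-22)
river: ρ → (-22,20,19)
river: ρ → (19,18,-23)
river: ρ → (-23,28,14)
river: ρ → (14,28,-23)
river: ρ → (-23,18,19)
ρ-cycle length = 10 (tail of 0 descent steps not counted)

10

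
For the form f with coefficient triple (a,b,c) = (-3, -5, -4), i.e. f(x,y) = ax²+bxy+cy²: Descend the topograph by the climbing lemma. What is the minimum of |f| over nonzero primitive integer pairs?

translate: b→-1 (≡5 mod 6), so (3,5,4)→(3,-1,2)
flip: (3,-1,2)→(2,1,3)
reduced (well bottom): (2,1,3) with a≤c, −a<b≤a
well minimum |f| = |-2| = 2 (negative-definite)

2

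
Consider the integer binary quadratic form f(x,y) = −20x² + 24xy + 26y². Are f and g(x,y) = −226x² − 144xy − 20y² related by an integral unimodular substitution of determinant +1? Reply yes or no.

D₁ = 2656, D₂ = 2656
river cycle of f (length 22): (26, 28, -18), (-18, 44, 10), (10, 36, -34), (-34, 32, 12), (12, 40, -22), (-22, 48, 4), (4, 48, -22), (-22, 40, 12), (12, 32, -34), (-34, 36, 10), … (12 more)
river cycle of g (length 22): (-20, 24, 26), (26, 28, -18), (-18, 44, 10), (10, 36, -34), (-34, 32, 12), (12, 40, -22), (-22, 48, 4), (4, 48, -22), (-22, 40, 12), (12, 32, -34), … (12 more)
cycles coincide ⇒ equivalent

yes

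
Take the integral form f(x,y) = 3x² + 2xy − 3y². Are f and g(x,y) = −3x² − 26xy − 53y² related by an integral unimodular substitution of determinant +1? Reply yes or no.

D₁ = 40, D₂ = 40
river cycle of f (length 6): (-3, 4, 2), (2, 4, -3), (-3, 2, 3), (3, 4, -2), (-2, 4, 3), (3, 2, -3)
river cycle of g (length 6): (-3, 4, 2), (2, 4, -3), (-3, 2, 3), (3, 4, -2), (-2, 4, 3), (3, 2, -3)
cycles coincide ⇒ equivalent

yes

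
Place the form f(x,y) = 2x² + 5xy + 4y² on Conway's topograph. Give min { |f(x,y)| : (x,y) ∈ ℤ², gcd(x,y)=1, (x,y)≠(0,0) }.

translate: b→1 (≡5 mod 4), so (2,5,4)→(2,1,1)
flip: (2,1,1)→(1,-1,2)
translate: b→1 (≡-1 mod 2), so (1,-1,2)→(1,1,2)
reduced (well bottom): (1,1,2) with a≤c, −a<b≤a
well minimum = a = 1

1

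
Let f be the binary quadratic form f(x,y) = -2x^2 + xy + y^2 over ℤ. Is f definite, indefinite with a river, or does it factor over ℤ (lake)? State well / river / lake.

D = b²−4ac = 1² − 4·(-2)·1 = 9
D = 3² is a perfect square ⇒ form factors over ℤ ⇒ lakes

lake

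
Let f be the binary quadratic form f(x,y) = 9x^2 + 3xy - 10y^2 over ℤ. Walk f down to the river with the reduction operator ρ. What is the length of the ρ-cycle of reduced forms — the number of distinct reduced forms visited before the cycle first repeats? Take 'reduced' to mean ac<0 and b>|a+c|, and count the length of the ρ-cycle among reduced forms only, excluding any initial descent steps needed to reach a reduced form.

D = 369, ⌊√D⌋ = 19
river: ρ → (-10,17,2)
river: ρ → (2,19,-1)
river: ρ → (-1,19,2)
river: ρ → (2,17,-10)
river: ρ → (-10,3,9)
river: ρ → (9,15,-4)
river: ρ → (-4,17,5)
river: ρ → (5,13,-10)
river: ρ → (-10,7,8)
river: ρ → (8,9,-9)
river: ρ → (-9,9,8)
river: ρ → (8,7,-10)
river: ρ → (-10,13,5)
river: ρ → (5,17,-4)
river: ρ → (-4,15,9)
river: ρ → (9,3,-10)
ρ-cycle length = 16 (tail of 0 descent steps not counted)

16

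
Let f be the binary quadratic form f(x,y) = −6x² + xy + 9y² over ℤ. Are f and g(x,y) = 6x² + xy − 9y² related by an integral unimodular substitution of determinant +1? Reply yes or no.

D₁ = 217, D₂ = 217
river cycle of f (length 16): (-6, 13, 2), (2, 11, -12), (-12, 13, 1), (1, 13, -12), (-12, 11, 2), (2, 13, -6), (-6, 11, 4), (4, 13, -3), (-3, 11, 8), (8, 5, -6), … (6 more)
river cycle of g (length 16): (6, 13, -2), (-2, 11, 12), (12, 13, -1), (-1, 13, 12), (12, 11, -2), (-2, 13, 6), (6, 11, -4), (-4, 13, 3), (3, 11, -8), (-8, 5, 6), … (6 more)
cycles differ ⇒ inequivalent

no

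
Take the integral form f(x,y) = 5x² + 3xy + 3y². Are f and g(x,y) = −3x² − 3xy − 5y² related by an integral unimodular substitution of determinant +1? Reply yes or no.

D₁ = -51, D₂ = -51
f: flip: (5,3,3)→(3,-3,5)
f: translate: b→3 (≡-3 mod 6), so (3,-3,5)→(3,3,5)
f: reduced (well bottom): (3,3,5) with a≤c, −a<b≤a
g is negative-definite; reduce −g:
−g: reduced (well bottom): (3,3,5) with a≤c, −a<b≤a
flip sign back: reduced form of g is (-3,-3,-5)
reduced forms (3, 3, 5) vs (-3, -3, -5) ⇒ inequivalent

no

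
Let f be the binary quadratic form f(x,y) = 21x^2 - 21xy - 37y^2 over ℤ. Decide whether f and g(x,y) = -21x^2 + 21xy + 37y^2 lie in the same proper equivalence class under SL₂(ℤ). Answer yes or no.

D₁ = 3549, D₂ = 3549
river cycle of f (length 10): (-37, 21, 21), (21, 21, -37), (-37, 53, 5), (5, 57, -15), (-15, 33, 41), (41, 49, -7), (-7, 49, 41), (41, 33, -15), (-15, 57, 5), (5, 53, -37)
river cycle of g (length 10): (37, 53, -5), (-5, 57, 15), (15, 33, -41), (-41, 49, 7), (7, 49, -41), (-41, 33, 15), (15, 57, -5), (-5, 53, 37), (37, 21, -21), (-21, 21, 37)
cycles differ ⇒ inequivalent

no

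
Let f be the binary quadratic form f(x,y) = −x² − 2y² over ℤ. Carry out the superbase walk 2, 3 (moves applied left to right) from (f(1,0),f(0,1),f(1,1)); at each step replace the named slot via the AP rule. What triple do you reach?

start (-1,-2,-3) = (f(1,0),f(0,1),f(1,1))
replace slot 2: 2·((-1)+(-3)) − (-2) = -6 → (-1,-6,-3)
replace slot 3: 2·((-1)+(-6)) − (-3) = -11 → (-1,-6,-11)

-1,-6,-11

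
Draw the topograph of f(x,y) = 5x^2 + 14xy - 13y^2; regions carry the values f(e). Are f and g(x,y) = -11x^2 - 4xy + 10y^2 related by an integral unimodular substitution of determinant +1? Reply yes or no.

D₁ = 456, D₂ = 456
river cycle of f (length 10): (-13, 12, 6), (6, 12, -13), (-13, 14, 5), (5, 16, -10), (-10, 4, 11), (11, 18, -3), (-3, 18, 11), (11, 4, -10), (-10, 16, 5), (5, 14, -13)
river cycle of g (length 10): (10, 4, -11), (-11, 18, 3), (3, 18, -11), (-11, 4, 10), (10, 16, -5), (-5, 14, 13), (13, 12, -6), (-6, 12, 13), (13, 14, -5), (-5, 16, 10)
cycles differ ⇒ inequivalent

no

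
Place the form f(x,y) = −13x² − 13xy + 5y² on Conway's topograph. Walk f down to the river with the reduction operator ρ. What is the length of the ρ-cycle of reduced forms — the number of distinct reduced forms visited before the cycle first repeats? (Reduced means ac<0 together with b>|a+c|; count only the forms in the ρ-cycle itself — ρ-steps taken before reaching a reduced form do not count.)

D = 429, ⌊√D⌋ = 20
descent: ρ → (5,13,-13)  [lands on river]
river: ρ → (-13,13,5)
river: ρ → (5,17,-7)
river: ρ → (-7,11,11)
river: ρ → (11,11,-7)
river: ρ → (-7,17,5)
ρ-cycle length = 6 (tail of 1 descent step not counted)

6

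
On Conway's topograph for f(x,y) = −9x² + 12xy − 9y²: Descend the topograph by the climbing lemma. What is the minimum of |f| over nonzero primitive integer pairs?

translate: b→6 (≡-12 mod 18), so (9,-12,9)→(9,6,6)
flip: (9,6,6)→(6,-6,9)
translate: b→6 (≡-6 mod 12), so (6,-6,9)→(6,6,9)
reduced (well bottom): (6,6,9) with a≤c, −a<b≤a
well minimum |f| = |-6| = 6 (negative-definite)

6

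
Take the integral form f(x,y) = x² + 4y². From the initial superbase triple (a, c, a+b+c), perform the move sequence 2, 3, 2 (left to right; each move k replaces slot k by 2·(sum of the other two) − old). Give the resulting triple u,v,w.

start (1,4,5) = (f(1,0),f(0,1),f(1,1))
replace slot 2: 2·(1+5) − 4 = 8 → (1,8,5)
replace slot 3: 2·(1+8) − 5 = 13 → (1,8,13)
replace slot 2: 2·(1+13) − 8 = 20 → (1,20,13)

1,20,13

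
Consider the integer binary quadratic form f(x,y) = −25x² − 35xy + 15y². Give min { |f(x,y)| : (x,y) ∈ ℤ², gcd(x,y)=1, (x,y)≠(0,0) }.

descent: ρ → (15,35,-25)  [lands on river]
river: ρ → (-25,15,25)
river: ρ → (25,35,-15)
river: ρ → (-15,25,35)
river: ρ → (35,45,-5)
river: ρ → (-5,45,35)
river: ρ → (35,25,-15)
river: ρ → (-15,35,25)
river: ρ → (25,15,-25)
river: ρ → (-25,35,15)
river: ρ → (15,25,-35)
river: ρ → (-35,45,5)
river: ρ → (5,45,-35)
river: ρ → (-35,25,15)
closes: descent 1, river 14
min |a| on river = 5

5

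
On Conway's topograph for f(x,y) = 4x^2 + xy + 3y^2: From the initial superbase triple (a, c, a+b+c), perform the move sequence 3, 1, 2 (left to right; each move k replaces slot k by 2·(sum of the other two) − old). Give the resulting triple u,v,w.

start (4,3,8) = (f(1,0),f(0,1),f(1,1))
replace slot 3: 2·(4+3) − 8 = 6 → (4,3,6)
replace slot 1: 2·(3+6) − 4 = 14 → (14,3,6)
replace slot 2: 2·(14+6) − 3 = 37 → (14,37,6)

14,37,6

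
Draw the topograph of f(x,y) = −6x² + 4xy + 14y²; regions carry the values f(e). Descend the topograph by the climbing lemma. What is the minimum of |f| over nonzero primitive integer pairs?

descent: ρ → (14,-4,-6)
descent: ρ → (-6,16,4)  [lands on river]
river: ρ → (4,16,-6)
river: ρ → (-6,8,12)
river: ρ → (12,16,-2)
river: ρ → (-2,16,12)
river: ρ → (12,8,-6)
closes: descent 2, river 6
min |a| on river = 2

2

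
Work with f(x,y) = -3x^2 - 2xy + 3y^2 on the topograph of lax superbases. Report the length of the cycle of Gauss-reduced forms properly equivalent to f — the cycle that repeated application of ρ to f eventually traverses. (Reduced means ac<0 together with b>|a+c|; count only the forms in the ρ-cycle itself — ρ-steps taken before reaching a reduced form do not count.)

D = 40, ⌊√D⌋ = 6
descent: ρ → (3,2,-3)  [lands on river]
river: ρ → (-3,4,2)
river: ρ → (2,4,-3)
river: ρ → (-3,2,3)
river: ρ → (3,4,-2)
river: ρ → (-2,4,3)
ρ-cycle length = 6 (tail of 1 descent step not counted)

6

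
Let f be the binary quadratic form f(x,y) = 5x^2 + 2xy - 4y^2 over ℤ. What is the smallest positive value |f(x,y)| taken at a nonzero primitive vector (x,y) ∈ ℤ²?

river: ρ → (-4,6,3)
river: ρ → (3,6,-4)
river: ρ → (-4,2,5)
river: ρ → (5,8,-1)
river: ρ → (-1,8,5)
river: ρ → (5,2,-4)
closes: descent 0, river 6
min |a| on river = 1

1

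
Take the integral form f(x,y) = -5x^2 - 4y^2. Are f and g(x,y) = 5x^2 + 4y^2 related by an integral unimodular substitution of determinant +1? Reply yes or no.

D₁ = -80, D₂ = -80
f is negative-definite; reduce −f:
−f: flip: (5,0,4)→(4,0,5)
−f: reduced (well bottom): (4,0,5) with a≤c, −a<b≤a
flip sign back: reduced form of f is (-4,0,-5)
g: flip: (5,0,4)→(4,0,5)
g: reduced (well bottom): (4,0,5) with a≤c, −a<b≤a
reduced forms (-4, 0, -5) vs (4, 0, 5) ⇒ inequivalent

no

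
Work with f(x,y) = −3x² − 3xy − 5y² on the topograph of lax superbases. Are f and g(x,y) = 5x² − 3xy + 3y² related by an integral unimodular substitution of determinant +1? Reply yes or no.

D₁ = -51, D₂ = -51
f is negative-definite; reduce −f:
−f: reduced (well bottom): (3,3,5) with a≤c, −a<b≤a
flip sign back: reduced form of f is (-3,-3,-5)
g: flip: (5,-3,3)→(3,3,5)
g: reduced (well bottom): (3,3,5) with a≤c, −a<b≤a
reduced forms (-3, -3, -5) vs (3, 3, 5) ⇒ inequivalent

no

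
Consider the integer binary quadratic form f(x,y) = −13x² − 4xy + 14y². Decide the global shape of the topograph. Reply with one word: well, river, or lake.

D = b²−4ac = (-4)² − 4·(-13)·14 = 744
D > 0 non-square ⇒ indefinite ⇒ periodic river

river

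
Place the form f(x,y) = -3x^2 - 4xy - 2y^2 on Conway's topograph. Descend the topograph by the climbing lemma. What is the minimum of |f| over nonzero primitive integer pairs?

translate: b→-2 (≡4 mod 6), so (3,4,2)→(3,-2,1)
flip: (3,-2,1)→(1,2,3)
translate: b→0 (≡2 mod 2), so (1,2,3)→(1,0,2)
reduced (well bottom): (1,0,2) with a≤c, −a<b≤a
well minimum |f| = |-1| = 1 (negative-definite)

1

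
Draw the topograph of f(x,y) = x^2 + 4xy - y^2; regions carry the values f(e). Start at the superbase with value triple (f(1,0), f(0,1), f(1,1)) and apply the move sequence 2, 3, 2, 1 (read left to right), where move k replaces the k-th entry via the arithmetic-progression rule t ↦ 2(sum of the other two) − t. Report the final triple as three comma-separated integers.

start (1,-1,4) = (f(1,0),f(0,1),f(1,1))
replace slot 2: 2·(1+4) − (-1) = 11 → (1,11,4)
replace slot 3: 2·(1+11) − 4 = 20 → (1,11,20)
replace slot 2: 2·(1+20) − 11 = 31 → (1,31,20)
replace slot 1: 2·(31+20) − 1 = 101 → (101,31,20)

101,31,20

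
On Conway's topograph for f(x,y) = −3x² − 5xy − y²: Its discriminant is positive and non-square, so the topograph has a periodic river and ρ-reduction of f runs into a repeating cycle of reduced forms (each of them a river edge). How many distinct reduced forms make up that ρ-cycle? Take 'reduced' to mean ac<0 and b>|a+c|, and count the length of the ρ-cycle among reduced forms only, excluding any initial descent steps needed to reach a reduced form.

D = 13, ⌊√D⌋ = 3
descent: ρ → (-1,3,1)  [lands on river]
river: ρ → (1,3,-1)
ρ-cycle length = 2 (tail of 1 descent step not counted)

2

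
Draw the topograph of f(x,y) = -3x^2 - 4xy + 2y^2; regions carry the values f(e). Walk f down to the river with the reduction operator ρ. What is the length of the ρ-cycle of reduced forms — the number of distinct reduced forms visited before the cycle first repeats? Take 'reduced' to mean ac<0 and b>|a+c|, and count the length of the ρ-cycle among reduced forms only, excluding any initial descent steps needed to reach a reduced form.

D = 40, ⌊√D⌋ = 6
descent: ρ → (2,4,-3)  [lands on river]
river: ρ → (-3,2,3)
river: ρ → (3,4,-2)
river: ρ → (-2,4,3)
river: ρ → (3,2,-3)
river: ρ → (-3,4,2)
ρ-cycle length = 6 (tail of 1 descent step not counted)

6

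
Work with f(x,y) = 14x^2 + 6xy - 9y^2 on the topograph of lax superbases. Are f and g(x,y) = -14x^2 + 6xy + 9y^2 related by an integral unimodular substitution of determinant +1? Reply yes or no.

D₁ = 540, D₂ = 540
river cycle of f (length 8): (-9, 12, 11), (11, 10, -10), (-10, 10, 11), (11, 12, -9), (-9, 6, 14), (14, 22, -1), (-1, 22, 14), (14, 6, -9)
river cycle of g (length 8): (9, 12, -11), (-11, 10, 10), (10, 10, -11), (-11, 12, 9), (9, 6, -14), (-14, 22, 1), (1, 22, -14), (-14, 6, 9)
cycles differ ⇒ inequivalent

no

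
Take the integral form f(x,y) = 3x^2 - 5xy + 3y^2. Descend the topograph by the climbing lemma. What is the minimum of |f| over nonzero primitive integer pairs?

translate: b→1 (≡-5 mod 6), so (3,-5,3)→(3,1,1)
flip: (3,1,1)→(1,-1,3)
translate: b→1 (≡-1 mod 2), so (1,-1,3)→(1,1,3)
reduced (well bottom): (1,1,3) with a≤c, −a<b≤a
well minimum = a = 1

1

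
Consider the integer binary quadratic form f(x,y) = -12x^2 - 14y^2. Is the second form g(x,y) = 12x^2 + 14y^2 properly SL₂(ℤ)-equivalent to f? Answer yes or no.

D₁ = -672, D₂ = -672
f is negative-definite; reduce −f:
−f: reduced (well bottom): (12,0,14) with a≤c, −a<b≤a
flip sign back: reduced form of f is (-12,0,-14)
g: reduced (well bottom): (12,0,14) with a≤c, −a<b≤a
reduced forms (-12, 0, -14) vs (12, 0, 14) ⇒ inequivalent

no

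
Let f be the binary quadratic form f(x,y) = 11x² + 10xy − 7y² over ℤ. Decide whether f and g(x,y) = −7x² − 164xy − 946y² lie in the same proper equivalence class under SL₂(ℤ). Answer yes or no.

D₁ = 408, D₂ = 408
river cycle of f (length 6): (-7, 18, 3), (3, 18, -7), (-7, 10, 11), (11, 12, -6), (-6, 12, 11), (11, 10, -7)
river cycle of g (length 6): (-7, 18, 3), (3, 18, -7), (-7, 10, 11), (11, 12, -6), (-6, 12, 11), (11, 10, -7)
cycles coincide ⇒ equivalent

yes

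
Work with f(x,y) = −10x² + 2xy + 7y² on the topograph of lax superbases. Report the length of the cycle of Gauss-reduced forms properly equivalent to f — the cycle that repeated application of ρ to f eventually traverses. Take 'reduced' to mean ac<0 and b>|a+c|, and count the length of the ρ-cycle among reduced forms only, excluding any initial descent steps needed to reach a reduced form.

D = 284, ⌊√D⌋ = 16
descent: ρ → (7,12,-5)  [lands on river]
river: ρ → (-5,8,11)
river: ρ → (11,14,-2)
river: ρ → (-2,14,11)
river: ρ → (11,8,-5)
river: ρ → (-5,12,7)
river: ρ → (7,16,-1)
river: ρ → (-1,16,7)
ρ-cycle length = 8 (tail of 1 descent step not counted)

8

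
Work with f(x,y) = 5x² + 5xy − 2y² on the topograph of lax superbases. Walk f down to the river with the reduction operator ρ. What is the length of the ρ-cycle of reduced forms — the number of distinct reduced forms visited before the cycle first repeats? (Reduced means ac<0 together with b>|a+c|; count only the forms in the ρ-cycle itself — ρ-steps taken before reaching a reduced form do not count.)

D = 65, ⌊√D⌋ = 8
river: ρ → (-2,7,2)
river: ρ → (2,5,-5)
river: ρ → (-5,5,2)
river: ρ → (2,7,-2)
river: ρ → (-2,5,5)
river: ρ → (5,5,-2)
ρ-cycle length = 6 (tail of 0 descent steps not counted)

6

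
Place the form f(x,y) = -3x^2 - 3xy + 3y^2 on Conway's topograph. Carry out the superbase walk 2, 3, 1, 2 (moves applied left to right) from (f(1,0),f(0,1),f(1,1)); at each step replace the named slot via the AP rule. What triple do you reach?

start (-3,3,-3) = (f(1,0),f(0,1),f(1,1))
replace slot 2: 2·((-3)+(-3)) − 3 = -15 → (-3,-15,-3)
replace slot 3: 2·((-3)+(-15)) − (-3) = -33 → (-3,-15,-33)
replace slot 1: 2·((-15)+(-33)) − (-3) = -93 → (-93,-15,-33)
replace slot 2: 2·((-93)+(-33)) − (-15) = -237 → (-93,-237,-33)

-93,-237,-33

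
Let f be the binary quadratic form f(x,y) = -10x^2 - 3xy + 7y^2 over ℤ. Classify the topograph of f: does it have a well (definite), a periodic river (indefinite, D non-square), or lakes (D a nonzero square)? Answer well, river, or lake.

D = b²−4ac = (-3)² − 4·(-10)·7 = 289
D = 17² is a perfect square ⇒ form factors over ℤ ⇒ lakes

lake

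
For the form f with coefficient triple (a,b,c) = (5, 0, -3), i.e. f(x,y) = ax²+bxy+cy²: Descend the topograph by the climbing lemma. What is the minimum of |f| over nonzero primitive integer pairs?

descent: ρ → (-3,6,2)  [lands on river]
river: ρ → (2,6,-3)
closes: descent 1, river 2
min |a| on river = 2

2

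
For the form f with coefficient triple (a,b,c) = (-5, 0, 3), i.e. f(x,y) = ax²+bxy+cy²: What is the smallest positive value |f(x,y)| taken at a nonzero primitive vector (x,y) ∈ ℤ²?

descent: ρ → (3,6,-2)  [lands on river]
river: ρ → (-2,6,3)
closes: descent 1, river 2
min |a| on river = 2

2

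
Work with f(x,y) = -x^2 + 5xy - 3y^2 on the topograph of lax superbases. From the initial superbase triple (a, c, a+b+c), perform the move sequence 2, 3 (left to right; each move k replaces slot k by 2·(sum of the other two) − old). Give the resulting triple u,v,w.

start (-1,-3,1) = (f(1,0),f(0,1),f(1,1))
replace slot 2: 2·((-1)+1) − (-3) = 3 → (-1,3,1)
replace slot 3: 2·((-1)+3) − 1 = 3 → (-1,3,3)

-1,3,3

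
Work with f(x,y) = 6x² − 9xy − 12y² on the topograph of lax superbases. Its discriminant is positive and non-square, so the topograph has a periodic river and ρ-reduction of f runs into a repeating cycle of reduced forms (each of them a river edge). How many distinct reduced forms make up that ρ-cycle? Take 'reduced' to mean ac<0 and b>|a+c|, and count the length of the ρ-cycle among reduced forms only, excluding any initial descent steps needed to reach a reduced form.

D = 369, ⌊√D⌋ = 19
descent: ρ → (-12,9,6)  [lands on river]
river: ρ → (6,15,-6)
river: ρ → (-6,9,12)
river: ρ → (12,15,-3)
river: ρ → (-3,15,12)
river: ρ → (12,9,-6)
river: ρ → (-6,15,6)
river: ρ → (6,9,-12)
river: ρ → (-12,15,3)
river: ρ → (3,15,-12)
ρ-cycle length = 10 (tail of 1 descent step not counted)

10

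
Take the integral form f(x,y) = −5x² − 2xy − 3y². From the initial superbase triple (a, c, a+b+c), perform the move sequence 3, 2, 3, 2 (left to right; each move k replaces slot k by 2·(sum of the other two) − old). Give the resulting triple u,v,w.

start (-5,-3,-10) = (f(1,0),f(0,1),f(1,1))
replace slot 3: 2·((-5)+(-3)) − (-10) = -6 → (-5,-3,-6)
replace slot 2: 2·((-5)+(-6)) − (-3) = -19 → (-5,-19,-6)
replace slot 3: 2·((-5)+(-19)) − (-6) = -42 → (-5,-19,-42)
replace slot 2: 2·((-5)+(-42)) − (-19) = -75 → (-5,-75,-42)

-5,-75,-42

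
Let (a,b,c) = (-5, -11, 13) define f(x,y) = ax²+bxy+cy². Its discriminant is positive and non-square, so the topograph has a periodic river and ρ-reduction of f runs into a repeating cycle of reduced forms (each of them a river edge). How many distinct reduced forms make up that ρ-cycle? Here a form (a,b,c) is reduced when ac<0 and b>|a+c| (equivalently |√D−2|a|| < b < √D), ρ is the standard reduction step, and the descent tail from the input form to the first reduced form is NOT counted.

D = 381, ⌊√D⌋ = 19
descent: ρ → (13,11,-5)  [lands on river]
river: ρ → (-5,19,1)
river: ρ → (1,19,-5)
river: ρ → (-5,11,13)
river: ρ → (13,15,-3)
river: ρ → (-3,15,13)
ρ-cycle length = 6 (tail of 1 descent step not counted)

6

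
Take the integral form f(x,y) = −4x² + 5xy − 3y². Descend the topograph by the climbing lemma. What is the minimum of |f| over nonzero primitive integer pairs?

translate: b→3 (≡-5 mod 8), so (4,-5,3)→(4,3,2)
flip: (4,3,2)→(2,-3,4)
translate: b→1 (≡-3 mod 4), so (2,-3,4)→(2,1,3)
reduced (well bottom): (2,1,3) with a≤c, −a<b≤a
well minimum |f| = |-2| = 2 (negative-definite)

2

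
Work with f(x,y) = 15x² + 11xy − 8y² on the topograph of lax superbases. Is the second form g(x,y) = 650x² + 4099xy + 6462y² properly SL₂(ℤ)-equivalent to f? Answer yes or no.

D₁ = 601, D₂ = 601
river cycle of f (length 66): (-8, 21, 5), (5, 19, -12), (-12, 5, 12), (12, 19, -5), (-5, 21, 8), (8, 11, -15), (-15, 19, 4), (4, 21, -10), (-10, 19, 6), (6, 17, -13), … (56 more)
river cycle of g (length 66): (15, 11, -8), (-8, 21, 5), (5, 19, -12), (-12, 5, 12), (12, 19, -5), (-5, 21, 8), (8, 11, -15), (-15, 19, 4), (4, 21, -10), (-10, 19, 6), … (56 more)
cycles coincide ⇒ equivalent

yes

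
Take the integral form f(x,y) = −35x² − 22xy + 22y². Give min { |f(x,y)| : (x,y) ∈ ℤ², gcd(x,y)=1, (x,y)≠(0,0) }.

descent: ρ → (22,22,-35)  [lands on river]
river: ρ → (-35,48,9)
river: ρ → (9,42,-50)
river: ρ → (-50,58,1)
river: ρ → (1,58,-50)
river: ρ → (-50,42,9)
river: ρ → (9,48,-35)
river: ρ → (-35,22,22)
closes: descent 1, river 8
min |a| on river = 1

1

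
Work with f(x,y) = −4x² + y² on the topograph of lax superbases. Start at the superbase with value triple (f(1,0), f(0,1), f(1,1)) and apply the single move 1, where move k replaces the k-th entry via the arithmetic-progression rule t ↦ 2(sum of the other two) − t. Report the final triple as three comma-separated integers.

start (-4,1,-3) = (f(1,0),f(0,1),f(1,1))
replace slot 1: 2·(1+(-3)) − (-4) = 0 → (0,1,-3)

0,1,-3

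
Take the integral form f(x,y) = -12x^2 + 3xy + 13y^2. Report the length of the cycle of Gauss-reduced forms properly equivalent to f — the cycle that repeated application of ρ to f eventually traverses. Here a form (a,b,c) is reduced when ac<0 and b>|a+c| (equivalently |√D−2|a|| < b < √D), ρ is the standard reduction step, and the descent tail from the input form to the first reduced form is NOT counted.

D = 633, ⌊√D⌋ = 25
river: ρ → (13,23,-2)
river: ρ → (-2,25,1)
river: ρ → (1,25,-2)
river: ρ → (-2,23,13)
river: ρ → (13,3,-12)
river: ρ → (-12,21,4)
river: ρ → (4,19,-17)
river: ρ → (-17,15,6)
river: ρ → (6,21,-8)
river: ρ → (-8,11,16)
river: ρ → (16,21,-3)
river: ρ → (-3,21,16)
river: ρ → (16,11,-8)
river: ρ → (-8,21,6)
river: ρ → (6,15,-17)
river: ρ → (-17,19,4)
river: ρ → (4,21,-12)
river: ρ → (-12,3,13)
ρ-cycle length = 18 (tail of 0 descent steps not counted)

18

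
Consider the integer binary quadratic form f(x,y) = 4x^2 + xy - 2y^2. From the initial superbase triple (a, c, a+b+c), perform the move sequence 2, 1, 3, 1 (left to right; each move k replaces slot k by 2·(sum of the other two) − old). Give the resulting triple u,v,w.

start (4,-2,3) = (f(1,0),f(0,1),f(1,1))
replace slot 2: 2·(4+3) − (-2) = 16 → (4,16,3)
replace slot 1: 2·(16+3) − 4 = 34 → (34,16,3)
replace slot 3: 2·(34+16) − 3 = 97 → (34,16,97)
replace slot 1: 2·(16+97) − 34 = 192 → (192,16,97)

192,16,97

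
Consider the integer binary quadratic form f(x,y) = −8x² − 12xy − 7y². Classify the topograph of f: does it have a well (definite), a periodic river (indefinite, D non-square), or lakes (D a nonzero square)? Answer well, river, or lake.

D = b²−4ac = (-12)² − 4·(-8)·(-7) = -80
D < 0 ⇒ definite ⇒ every region one sign ⇒ single well

well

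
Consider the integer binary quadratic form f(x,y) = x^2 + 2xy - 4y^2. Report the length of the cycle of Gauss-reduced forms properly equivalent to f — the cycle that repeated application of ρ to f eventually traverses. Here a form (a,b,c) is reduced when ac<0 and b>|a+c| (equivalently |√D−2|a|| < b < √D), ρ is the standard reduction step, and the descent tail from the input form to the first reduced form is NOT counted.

D = 20, ⌊√D⌋ = 4
descent: ρ → (-4,-2,1)
descent: ρ → (1,4,-1)  [lands on river]
river: ρ → (-1,4,1)
ρ-cycle length = 2 (tail of 2 descent steps not counted)

2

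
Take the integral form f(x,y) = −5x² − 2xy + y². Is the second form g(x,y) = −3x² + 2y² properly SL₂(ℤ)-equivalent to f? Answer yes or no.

D₁ = 24, D₂ = 24
river cycle of f (length 2): (1, 4, -2), (-2, 4, 1)
river cycle of g (length 2): (2, 4, -1), (-1, 4, 2)
cycles differ ⇒ inequivalent

no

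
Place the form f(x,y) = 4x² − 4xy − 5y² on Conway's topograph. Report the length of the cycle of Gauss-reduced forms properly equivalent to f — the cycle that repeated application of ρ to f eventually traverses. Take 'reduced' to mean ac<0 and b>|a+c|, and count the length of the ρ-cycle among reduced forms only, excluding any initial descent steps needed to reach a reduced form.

D = 96, ⌊√D⌋ = 9
descent: ρ → (-5,4,4)  [lands on river]
river: ρ → (4,4,-5)
river: ρ → (-5,6,3)
river: ρ → (3,6,-5)
ρ-cycle length = 4 (tail of 1 descent step not counted)

4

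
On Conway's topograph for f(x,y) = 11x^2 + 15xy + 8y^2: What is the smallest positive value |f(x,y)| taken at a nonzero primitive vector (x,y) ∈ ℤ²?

translate: b→-7 (≡15 mod 22), so (11,15,8)→(11,-7,4)
flip: (11,-7,4)→(4,7,11)
translate: b→-1 (≡7 mod 8), so (4,7,11)→(4,-1,8)
reduced (well bottom): (4,-1,8) with a≤c, −a<b≤a
well minimum = a = 4

4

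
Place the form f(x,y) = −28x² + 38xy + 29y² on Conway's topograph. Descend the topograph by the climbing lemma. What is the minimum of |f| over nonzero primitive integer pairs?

river: ρ → (29,20,-37)
river: ρ → (-37,54,12)
river: ρ → (12,66,-7)
river: ρ → (-7,60,39)
river: ρ → (39,18,-28)
river: ρ → (-28,38,29)
closes: descent 0, river 6
min |a| on river = 7

7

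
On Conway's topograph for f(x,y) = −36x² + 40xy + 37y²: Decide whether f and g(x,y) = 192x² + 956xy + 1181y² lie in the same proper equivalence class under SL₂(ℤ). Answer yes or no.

D₁ = 6928, D₂ = 6928
river cycle of f (length 42): (37, 34, -39), (-39, 44, 32), (32, 20, -51), (-51, 82, 1), (1, 82, -51), (-51, 20, 32), (32, 44, -39), (-39, 34, 37), (37, 40, -36), (-36, 32, 41), … (32 more)
river cycle of g (length 42): (37, 34, -39), (-39, 44, 32), (32, 20, -51), (-51, 82, 1), (1, 82, -51), (-51, 20, 32), (32, 44, -39), (-39, 34, 37), (37, 40, -36), (-36, 32, 41), … (32 more)
cycles coincide ⇒ equivalent

yes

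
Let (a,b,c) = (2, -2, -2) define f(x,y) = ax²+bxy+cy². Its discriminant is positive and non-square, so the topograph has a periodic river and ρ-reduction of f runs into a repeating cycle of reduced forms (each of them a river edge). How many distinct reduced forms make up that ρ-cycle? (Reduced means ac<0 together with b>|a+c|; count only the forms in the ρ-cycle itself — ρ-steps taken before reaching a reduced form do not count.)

D = 20, ⌊√D⌋ = 4
descent: ρ → (-2,2,2)  [lands on river]
river: ρ → (2,2,-2)
ρ-cycle length = 2 (tail of 1 descent step not counted)

2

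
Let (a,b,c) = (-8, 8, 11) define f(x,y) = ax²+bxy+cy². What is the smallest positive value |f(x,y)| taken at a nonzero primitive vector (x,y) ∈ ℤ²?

river: ρ → (11,14,-5)
river: ρ → (-5,16,8)
river: ρ → (8,16,-5)
river: ρ → (-5,14,11)
river: ρ → (11,8,-8)
river: ρ → (-8,8,11)
closes: descent 0, river 6
min |a| on river = 5

5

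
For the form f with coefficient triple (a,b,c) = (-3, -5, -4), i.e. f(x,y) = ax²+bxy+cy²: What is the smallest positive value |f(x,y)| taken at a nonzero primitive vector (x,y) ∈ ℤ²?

translate: b→-1 (≡5 mod 6), so (3,5,4)→(3,-1,2)
flip: (3,-1,2)→(2,1,3)
reduced (well bottom): (2,1,3) with a≤c, −a<b≤a
well minimum |f| = |-2| = 2 (negative-definite)

2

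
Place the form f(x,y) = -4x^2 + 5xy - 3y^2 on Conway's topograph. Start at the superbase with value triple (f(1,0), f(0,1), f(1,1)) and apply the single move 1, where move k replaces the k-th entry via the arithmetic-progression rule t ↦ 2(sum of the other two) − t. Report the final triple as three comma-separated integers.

start (-4,-3,-2) = (f(1,0),f(0,1),f(1,1))
replace slot 1: 2·((-3)+(-2)) − (-4) = -6 → (-6,-3,-2)

-6,-3,-2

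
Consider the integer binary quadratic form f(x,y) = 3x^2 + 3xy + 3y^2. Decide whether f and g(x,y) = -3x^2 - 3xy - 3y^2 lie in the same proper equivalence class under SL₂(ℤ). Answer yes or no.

D₁ = -27, D₂ = -27
f: reduced (well bottom): (3,3,3) with a≤c, −a<b≤a
g is negative-definite; reduce −g:
−g: reduced (well bottom): (3,3,3) with a≤c, −a<b≤a
flip sign back: reduced form of g is (-3,-3,-3)
reduced forms (3, 3, 3) vs (-3, -3, -3) ⇒ inequivalent

no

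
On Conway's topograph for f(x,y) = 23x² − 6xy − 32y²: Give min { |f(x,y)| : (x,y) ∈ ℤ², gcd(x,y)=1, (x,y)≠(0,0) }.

descent: ρ → (-32,6,23)
descent: ρ → (23,40,-15)  [lands on river]
river: ρ → (-15,50,8)
river: ρ → (8,46,-27)
river: ρ → (-27,8,27)
river: ρ → (27,46,-8)
river: ρ → (-8,50,15)
river: ρ → (15,40,-23)
river: ρ → (-23,52,3)
river: ρ → (3,50,-40)
river: ρ → (-40,30,13)
river: ρ → (13,48,-13)
river: ρ → (-13,30,40)
river: ρ → (40,50,-3)
river: ρ → (-3,52,23)
closes: descent 2, river 14
min |a| on river = 3

3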